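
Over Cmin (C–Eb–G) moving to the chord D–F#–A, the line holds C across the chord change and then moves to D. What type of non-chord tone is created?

The harmony at that moment is D major triad (D, F#, A); C is not a chord tone.
It is held over (the same pitch as the preceding C) and left by step up to D.
Held over from the previous chord and resolving up by step — a retardation.

C is a retardation.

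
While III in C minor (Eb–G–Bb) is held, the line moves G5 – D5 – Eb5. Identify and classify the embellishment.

The harmony at that moment is Eb major triad (Eb, G, Bb); D5 is not a chord tone.
It is approached by leap down from G5 and left by step up to Eb5.
Leap in, step out — an appoggiatura.

D5 is an appoggiatura.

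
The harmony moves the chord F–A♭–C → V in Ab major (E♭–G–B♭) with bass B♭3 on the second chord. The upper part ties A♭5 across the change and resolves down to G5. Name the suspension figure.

At the second chord the bass is B♭3. The suspended A♭5 lies a seventh above the bass; after resolving down by step to G5, the interval above the bass becomes a sixth.
Suspension figures are named by those two intervals: 7–6.

7–6 suspension.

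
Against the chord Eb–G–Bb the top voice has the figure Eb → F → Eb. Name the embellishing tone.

F is a neighbor tone.

The harmony at that moment is Eb major triad (Eb, G, Bb); F is not a chord tone.
It is approached by step up from Eb and left by step down to Eb.
Step away and step back to the same note — a neighbor tone (upper neighbor).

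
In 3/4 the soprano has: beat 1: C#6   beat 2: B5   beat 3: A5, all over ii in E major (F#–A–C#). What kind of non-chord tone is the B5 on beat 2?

The harmony at that moment is F# minor triad (F#, A, C#); B5 is not a chord tone.
It is approached by step down from C#6 and left by step down to A5.
Step in, step out in the same direction — a passing tone.

Passing tone.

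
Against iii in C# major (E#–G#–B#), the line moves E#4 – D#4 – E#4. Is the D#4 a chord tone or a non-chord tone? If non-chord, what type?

The harmony at that moment is E# minor triad (E#, G#, B#); D#4 is not a chord tone.
It is approached by step down from E#4 and left by step up to E#4.
Step away and step back to the same note — a neighbor tone (lower neighbor).

Non-chord tone — a neighbor tone.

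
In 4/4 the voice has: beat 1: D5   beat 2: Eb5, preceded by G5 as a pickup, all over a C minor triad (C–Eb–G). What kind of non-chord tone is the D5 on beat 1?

Appoggiatura.

The harmony at that moment is C minor triad (C, Eb, G); D5 is not a chord tone.
It is approached by leap down from G5 and left by step up to Eb5.
Leap in, step out, metrically accented — an appoggiatura.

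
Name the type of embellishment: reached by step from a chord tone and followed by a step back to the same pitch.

Approach: by step. Departure: by step in the opposite direction, back to the starting pitch.
Stepwise on both sides but reversing to return to the same chord tone — a neighbor tone. (Had it continued onward in the same direction it would be a passing tone instead.)

Neighbor tone.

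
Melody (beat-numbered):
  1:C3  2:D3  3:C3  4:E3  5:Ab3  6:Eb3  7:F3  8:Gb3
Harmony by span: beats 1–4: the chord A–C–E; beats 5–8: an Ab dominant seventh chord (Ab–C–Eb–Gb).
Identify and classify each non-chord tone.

D3 (beat 2) — neighbor tone; F3 (beat 7) — passing tone.

The harmony at that moment is A minor triad (A, C, E); D3 is not a chord tone.
It is approached by step up from C3 and left by step down to C3.
Step away and step back to the same note — a neighbor tone (upper neighbor).
The harmony at that moment is Ab dominant seventh chord (Ab, C, Eb, Gb); F3 is not a chord tone.
It is approached by step up from Eb3 and left by step up to Gb3.
Step in, step out in the same direction — a passing tone.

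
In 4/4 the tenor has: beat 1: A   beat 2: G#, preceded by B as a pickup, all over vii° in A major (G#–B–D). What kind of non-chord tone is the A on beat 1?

Passing tone.

The harmony at that moment is G# diminished triad (G#, B, D); A is not a chord tone.
It is approached by step down from B and left by step down to G#.
Step in, step out in the same direction — a passing tone.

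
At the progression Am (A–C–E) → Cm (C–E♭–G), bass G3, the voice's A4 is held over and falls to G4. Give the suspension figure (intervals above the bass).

At the second chord the bass is G3. The suspended A4 lies a ninth above the bass; after resolving down by step to G4, the interval above the bass becomes an octave.
Suspension figures are named by those two intervals: 9–8.

9–8 suspension.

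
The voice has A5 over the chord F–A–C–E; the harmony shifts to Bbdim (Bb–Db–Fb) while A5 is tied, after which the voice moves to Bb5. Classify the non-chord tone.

The harmony at that moment is Bb diminished triad (Bb, Db, Fb); A5 is not a chord tone.
It is held over (the same pitch as the preceding A5) and left by step up to Bb5.
Held over from the previous chord and resolving up by step — a retardation.

A5 is a retardation.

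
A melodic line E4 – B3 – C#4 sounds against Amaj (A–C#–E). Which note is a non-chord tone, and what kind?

The harmony at that moment is A major triad (A, C#, E); B3 is not a chord tone.
It is approached by leap down from E4 and left by step up to C#4.
Leap in, step out — an appoggiatura.

B3 is an appoggiatura.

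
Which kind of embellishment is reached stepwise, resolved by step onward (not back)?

Approach: by step. Departure: by step, continuing in the same direction.
Stepwise on both sides with no change of direction means the note fills in the space between two different chord tones — a passing tone. (Had it turned back to its starting note it would be a neighbor tone instead.)

Passing tone.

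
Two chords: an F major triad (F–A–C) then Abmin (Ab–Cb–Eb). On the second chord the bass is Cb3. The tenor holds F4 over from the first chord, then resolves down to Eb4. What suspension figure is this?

At the second chord the bass is Cb3. The suspended F4 lies a fourth above the bass; after resolving down by step to Eb4, the interval above the bass becomes a third.
Suspension figures are named by those two intervals: 4–3.

4–3 suspension.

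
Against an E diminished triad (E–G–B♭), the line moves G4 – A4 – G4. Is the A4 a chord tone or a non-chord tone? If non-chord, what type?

Non-chord tone — a neighbor tone.

The harmony at that moment is E diminished triad (E, G, B♭); A4 is not a chord tone.
It is approached by step up from G4 and left by step down to G4.
Step away and step back to the same note — a neighbor tone (upper neighbor).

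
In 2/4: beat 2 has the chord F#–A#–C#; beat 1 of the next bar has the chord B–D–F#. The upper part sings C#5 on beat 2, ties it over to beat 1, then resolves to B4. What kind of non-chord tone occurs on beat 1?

Suspension.

The harmony at that moment is B minor triad (B, D, F#); C#5 is not a chord tone.
It is held over (the same pitch as the preceding C#5) and left by step down to B4.
Held over from the previous chord and resolving down by step — a suspension.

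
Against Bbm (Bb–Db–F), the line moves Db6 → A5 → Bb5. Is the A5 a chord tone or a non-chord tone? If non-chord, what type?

Non-chord tone — an appoggiatura.

The harmony at that moment is Bb minor triad (Bb, Db, F); A5 is not a chord tone.
It is approached by leap down from Db6 and left by step up to Bb5.
Leap in, step out — an appoggiatura.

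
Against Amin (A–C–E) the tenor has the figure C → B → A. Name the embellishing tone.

B is a passing tone.

The harmony at that moment is A minor triad (A, C, E); B is not a chord tone.
It is approached by step down from C and left by step down to A.
Step in, step out in the same direction — a passing tone.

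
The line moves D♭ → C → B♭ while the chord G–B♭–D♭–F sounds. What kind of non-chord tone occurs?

The harmony at that moment is G half-diminished seventh chord (G, B♭, D♭, F); C is not a chord tone.
It is approached by step down from D♭ and left by step down to B♭.
Step in, step out in the same direction — a passing tone.

C is a passing tone.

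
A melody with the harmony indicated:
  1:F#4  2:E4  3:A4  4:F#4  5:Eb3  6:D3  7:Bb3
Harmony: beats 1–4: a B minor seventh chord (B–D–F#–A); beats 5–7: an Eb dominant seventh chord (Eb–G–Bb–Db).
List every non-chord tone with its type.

The harmony at that moment is B minor seventh chord (B, D, F#, A); E4 is not a chord tone.
It is approached by step down from F#4 and left by leap up to A4.
Step in, leap out — an escape tone.
The harmony at that moment is Eb dominant seventh chord (Eb, G, Bb, Db); D3 is not a chord tone.
It is approached by step down from Eb3 and left by leap up to Bb3.
Step in, leap out — an escape tone.

E4 (beat 2) — escape tone; D3 (beat 6) — escape tone.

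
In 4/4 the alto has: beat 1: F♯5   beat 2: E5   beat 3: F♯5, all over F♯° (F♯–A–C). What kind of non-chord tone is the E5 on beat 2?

Lower neighbor tone.

The harmony at that moment is F♯ diminished triad (F♯, A, C); E5 is not a chord tone.
It is approached by step down from F♯5 and left by step up to F♯5.
Step away and step back to the same note — a neighbor tone (lower neighbor).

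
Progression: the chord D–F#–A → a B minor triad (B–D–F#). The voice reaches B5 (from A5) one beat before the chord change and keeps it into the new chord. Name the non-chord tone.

B5 is an anticipation.

The harmony at that moment is D major triad (D, F#, A); B5 is not a chord tone.
It is approached by step up from A5 and then sustained as the same pitch into the next harmony.
Arriving early and becoming a chord tone when the harmony changes — an anticipation.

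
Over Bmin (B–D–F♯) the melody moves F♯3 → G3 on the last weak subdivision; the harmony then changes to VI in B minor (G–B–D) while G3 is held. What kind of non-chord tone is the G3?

G3 is an anticipation.

The harmony at that moment is B minor triad (B, D, F♯); G3 is not a chord tone.
It is approached by step up from F♯3 and then sustained as the same pitch into the next harmony.
Arriving early and becoming a chord tone when the harmony changes — an anticipation.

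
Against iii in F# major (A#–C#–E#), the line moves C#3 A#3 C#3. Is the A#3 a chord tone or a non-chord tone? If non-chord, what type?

A# minor triad contains A#, C#, E#; A# is the root, so it is a chord tone.

Chord tone (the root of A# minor triad).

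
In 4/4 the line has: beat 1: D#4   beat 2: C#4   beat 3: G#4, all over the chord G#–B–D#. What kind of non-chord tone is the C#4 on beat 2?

Escape tone.

The harmony at that moment is G# minor triad (G#, B, D#); C#4 is not a chord tone.
It is approached by step down from D#4 and left by leap up to G#4.
Step in, leap out, on a weak beat — an escape tone.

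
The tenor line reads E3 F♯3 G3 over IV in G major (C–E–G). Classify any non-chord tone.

The harmony at that moment is C major triad (C, E, G); F♯3 is not a chord tone.
It is approached by step up from E3 and left by step up to G3.
Step in, step out in the same direction — a passing tone.

F♯3 is a passing tone.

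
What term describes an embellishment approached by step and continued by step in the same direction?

Passing tone.

Approach: by step. Departure: by step, continuing in the same direction.
Stepwise on both sides with no change of direction means the note fills in the space between two different chord tones — a passing tone. (Had it turned back to its starting note it would be a neighbor tone instead.)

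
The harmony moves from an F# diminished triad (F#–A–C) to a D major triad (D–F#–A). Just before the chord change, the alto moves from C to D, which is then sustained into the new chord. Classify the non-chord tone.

The harmony at that moment is F# diminished triad (F#, A, C); D is not a chord tone.
It is approached by step up from C and then sustained as the same pitch into the next harmony.
Arriving early and becoming a chord tone when the harmony changes — an anticipation.

D is an anticipation.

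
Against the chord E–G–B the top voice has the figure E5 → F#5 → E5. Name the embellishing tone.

F#5 is a neighbor tone.

The harmony at that moment is E minor triad (E, G, B); F#5 is not a chord tone.
It is approached by step up from E5 and left by step down to E5.
Step away and step back to the same note — a neighbor tone (upper neighbor).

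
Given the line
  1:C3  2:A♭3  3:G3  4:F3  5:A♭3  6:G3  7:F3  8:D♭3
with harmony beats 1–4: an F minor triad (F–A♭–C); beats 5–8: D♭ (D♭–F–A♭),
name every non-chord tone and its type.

G3 (beat 3) — passing tone; G3 (beat 6) — passing tone.

The harmony at that moment is F minor triad (F, A♭, C); G3 is not a chord tone.
It is approached by step down from A♭3 and left by step down to F3.
Step in, step out in the same direction — a passing tone.
The harmony at that moment is D♭ major triad (D♭, F, A♭); G3 is not a chord tone.
It is approached by step down from A♭3 and left by step down to F3.
Step in, step out in the same direction — a passing tone.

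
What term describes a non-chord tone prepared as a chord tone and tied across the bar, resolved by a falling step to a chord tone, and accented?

Suspension.

Approach: by preparation — the pitch is first a chord tone, then held (tied or repeated) while the harmony changes under it. Departure: down by step. Metric position: strong.
A prepared dissonance that resolves downward by step — a suspension. (The same figure resolving upward would be a retardation.)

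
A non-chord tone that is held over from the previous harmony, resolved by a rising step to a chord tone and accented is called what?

Retardation.

Approach: by preparation — the pitch is first a chord tone, then held (tied or repeated) while the harmony changes under it. Departure: up by step. Metric position: strong.
A prepared dissonance that resolves upward by step — a retardation. (The same figure resolving downward would be a suspension.)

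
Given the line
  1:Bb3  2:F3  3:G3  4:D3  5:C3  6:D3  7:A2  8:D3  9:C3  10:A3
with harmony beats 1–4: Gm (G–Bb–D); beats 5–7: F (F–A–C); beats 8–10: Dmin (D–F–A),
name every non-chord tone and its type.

The harmony at that moment is G minor triad (G, Bb, D); F3 is not a chord tone.
It is approached by leap down from Bb3 and left by step up to G3.
Leap in, step out — an appoggiatura.
The harmony at that moment is F major triad (F, A, C); D3 is not a chord tone.
It is approached by step up from C3 and left by leap down to A2.
Step in, leap out — an escape tone.
The harmony at that moment is D minor triad (D, F, A); C3 is not a chord tone.
It is approached by step down from D3 and left by leap up to A3.
Step in, leap out — an escape tone.

F3 (beat 2) — appoggiatura; D3 (beat 6) — escape tone; C3 (beat 9) — escape tone.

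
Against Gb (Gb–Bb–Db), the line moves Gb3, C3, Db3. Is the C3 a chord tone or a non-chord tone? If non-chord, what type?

The harmony at that moment is Gb major triad (Gb, Bb, Db); C3 is not a chord tone.
It is approached by leap down from Gb3 and left by step up to Db3.
Leap in, step out — an appoggiatura.

Non-chord tone — an appoggiatura.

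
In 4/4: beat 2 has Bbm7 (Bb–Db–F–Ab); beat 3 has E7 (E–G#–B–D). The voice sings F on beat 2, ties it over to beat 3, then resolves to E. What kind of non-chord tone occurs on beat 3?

The harmony at that moment is E dominant seventh chord (E, G#, B, D); F is not a chord tone.
It is held over (the same pitch as the preceding F) and left by step down to E.
Held over from the previous chord and resolving down by step — a suspension.

Suspension.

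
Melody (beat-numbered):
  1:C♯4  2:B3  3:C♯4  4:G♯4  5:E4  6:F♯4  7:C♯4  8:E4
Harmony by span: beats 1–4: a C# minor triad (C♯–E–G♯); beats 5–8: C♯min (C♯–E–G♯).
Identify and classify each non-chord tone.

B3 (beat 2) — neighbor tone; F♯4 (beat 6) — escape tone.

The harmony at that moment is C♯ minor triad (C♯, E, G♯); B3 is not a chord tone.
It is approached by step down from C♯4 and left by step up to C♯4.
Step away and step back to the same note — a neighbor tone (lower neighbor).
The harmony at that moment is C♯ minor triad (C♯, E, G♯); F♯4 is not a chord tone.
It is approached by step up from E4 and left by leap down to C♯4.
Step in, leap out — an escape tone.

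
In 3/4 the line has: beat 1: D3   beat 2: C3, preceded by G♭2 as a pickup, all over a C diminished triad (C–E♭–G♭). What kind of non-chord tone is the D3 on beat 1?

The harmony at that moment is C diminished triad (C, E♭, G♭); D3 is not a chord tone.
It is approached by leap up from G♭2 and left by step down to C3.
Leap in, step out, metrically accented — an appoggiatura.

Appoggiatura.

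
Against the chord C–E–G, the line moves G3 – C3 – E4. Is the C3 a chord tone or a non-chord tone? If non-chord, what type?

Chord tone (the root of C major triad).

C major triad contains C, E, G; C is the root, so it is a chord tone.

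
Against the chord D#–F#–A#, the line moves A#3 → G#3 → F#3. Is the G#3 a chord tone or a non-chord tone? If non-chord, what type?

Non-chord tone — a passing tone.

The harmony at that moment is D# minor triad (D#, F#, A#); G#3 is not a chord tone.
It is approached by step down from A#3 and left by step down to F#3.
Step in, step out in the same direction — a passing tone.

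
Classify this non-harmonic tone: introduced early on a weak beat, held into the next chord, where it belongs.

Approach: ahead of the chord change (typically by step), so it is dissonant against the current harmony. Departure: none — the same pitch is restated or held and is a chord tone of the new harmony.
Dissonant first, consonant once the harmony catches up: the note simply arrives early — an anticipation. (The reverse timing, consonant first and dissonant after the change, would be a suspension or retardation.)

Anticipation.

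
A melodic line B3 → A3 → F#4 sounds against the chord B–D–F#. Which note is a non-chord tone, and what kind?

The harmony at that moment is B minor triad (B, D, F#); A3 is not a chord tone.
It is approached by step down from B3 and left by leap up to F#4.
Step in, leap out — an escape tone.

A3 is an escape tone.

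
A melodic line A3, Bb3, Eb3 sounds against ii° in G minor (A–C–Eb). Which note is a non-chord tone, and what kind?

The harmony at that moment is A diminished triad (A, C, Eb); Bb3 is not a chord tone.
It is approached by step up from A3 and left by leap down to Eb3.
Step in, leap out — an escape tone.

Bb3 is an escape tone.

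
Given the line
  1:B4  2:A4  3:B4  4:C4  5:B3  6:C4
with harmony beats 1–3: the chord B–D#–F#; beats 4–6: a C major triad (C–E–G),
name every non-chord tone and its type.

The harmony at that moment is B major triad (B, D#, F#); A4 is not a chord tone.
It is approached by step down from B4 and left by step up to B4.
Step away and step back to the same note — a neighbor tone (lower neighbor).
The harmony at that moment is C major triad (C, E, G); B3 is not a chord tone.
It is approached by step down from C4 and left by step up to C4.
Step away and step back to the same note — a neighbor tone (lower neighbor).

A4 (beat 2) — neighbor tone; B3 (beat 5) — neighbor tone.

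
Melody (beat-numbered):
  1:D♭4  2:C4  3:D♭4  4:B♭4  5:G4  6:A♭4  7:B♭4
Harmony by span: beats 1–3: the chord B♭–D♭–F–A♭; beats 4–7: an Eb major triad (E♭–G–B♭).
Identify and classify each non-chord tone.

The harmony at that moment is B♭ minor seventh chord (B♭, D♭, F, A♭); C4 is not a chord tone.
It is approached by step down from D♭4 and left by step up to D♭4.
Step away and step back to the same note — a neighbor tone (lower neighbor).
The harmony at that moment is E♭ major triad (E♭, G, B♭); A♭4 is not a chord tone.
It is approached by step up from G4 and left by step up to B♭4.
Step in, step out in the same direction — a passing tone.

C4 (beat 2) — neighbor tone; A♭4 (beat 6) — passing tone.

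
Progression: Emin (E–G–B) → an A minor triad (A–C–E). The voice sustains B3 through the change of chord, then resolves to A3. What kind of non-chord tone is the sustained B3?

B3 is a suspension.

The harmony at that moment is A minor triad (A, C, E); B3 is not a chord tone.
It is held over (the same pitch as the preceding B3) and left by step down to A3.
Held over from the previous chord and resolving down by step — a suspension.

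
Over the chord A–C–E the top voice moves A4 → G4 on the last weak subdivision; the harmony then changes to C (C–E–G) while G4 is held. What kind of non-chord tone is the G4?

G4 is an anticipation.

The harmony at that moment is A minor triad (A, C, E); G4 is not a chord tone.
It is approached by step down from A4 and then sustained as the same pitch into the next harmony.
Arriving early and becoming a chord tone when the harmony changes — an anticipation.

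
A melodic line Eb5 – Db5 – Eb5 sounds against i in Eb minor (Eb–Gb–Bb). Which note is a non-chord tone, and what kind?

Db5 is a neighbor tone.

The harmony at that moment is Eb minor triad (Eb, Gb, Bb); Db5 is not a chord tone.
It is approached by step down from Eb5 and left by step up to Eb5.
Step away and step back to the same note — a neighbor tone (lower neighbor).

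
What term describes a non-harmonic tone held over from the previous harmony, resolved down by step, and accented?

Approach: by preparation — the pitch is first a chord tone, then held (tied or repeated) while the harmony changes under it. Departure: down by step. Metric position: strong.
A prepared dissonance that resolves downward by step — a suspension. (The same figure resolving upward would be a retardation.)

Suspension.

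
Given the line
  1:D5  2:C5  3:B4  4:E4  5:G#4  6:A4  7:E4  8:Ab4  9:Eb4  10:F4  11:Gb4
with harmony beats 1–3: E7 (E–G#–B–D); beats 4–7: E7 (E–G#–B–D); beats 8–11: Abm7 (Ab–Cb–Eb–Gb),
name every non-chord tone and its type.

The harmony at that moment is E dominant seventh chord (E, G#, B, D); C5 is not a chord tone.
It is approached by step down from D5 and left by step down to B4.
Step in, step out in the same direction — a passing tone.
The harmony at that moment is E dominant seventh chord (E, G#, B, D); A4 is not a chord tone.
It is approached by step up from G#4 and left by leap down to E4.
Step in, leap out — an escape tone.
The harmony at that moment is Ab minor seventh chord (Ab, Cb, Eb, Gb); F4 is not a chord tone.
It is approached by step up from Eb4 and left by step up to Gb4.
Step in, step out in the same direction — a passing tone.

C5 (beat 2) — passing tone; A4 (beat 6) — escape tone; F4 (beat 10) — passing tone.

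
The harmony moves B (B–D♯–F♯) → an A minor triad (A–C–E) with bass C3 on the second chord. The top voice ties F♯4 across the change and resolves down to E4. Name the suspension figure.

At the second chord the bass is C3. The suspended F♯4 lies a fourth above the bass; after resolving down by step to E4, the interval above the bass becomes a third.
Suspension figures are named by those two intervals: 4–3.

4–3 suspension.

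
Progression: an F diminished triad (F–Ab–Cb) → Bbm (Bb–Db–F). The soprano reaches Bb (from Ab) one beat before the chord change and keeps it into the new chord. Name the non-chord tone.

The harmony at that moment is F diminished triad (F, Ab, Cb); Bb is not a chord tone.
It is approached by step up from Ab and then sustained as the same pitch into the next harmony.
Arriving early and becoming a chord tone when the harmony changes — an anticipation.

Bb is an anticipation.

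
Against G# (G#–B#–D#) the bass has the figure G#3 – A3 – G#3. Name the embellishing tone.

The harmony at that moment is G# major triad (G#, B#, D#); A3 is not a chord tone.
It is approached by step up from G#3 and left by step down to G#3.
Step away and step back to the same note — a neighbor tone (upper neighbor).

A3 is a neighbor tone.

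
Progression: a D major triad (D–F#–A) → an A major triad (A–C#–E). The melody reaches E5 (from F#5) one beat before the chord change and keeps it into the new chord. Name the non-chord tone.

The harmony at that moment is D major triad (D, F#, A); E5 is not a chord tone.
It is approached by step down from F#5 and then sustained as the same pitch into the next harmony.
Arriving early and becoming a chord tone when the harmony changes — an anticipation.

E5 is an anticipation.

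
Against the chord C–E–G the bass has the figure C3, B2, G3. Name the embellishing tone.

The harmony at that moment is C major triad (C, E, G); B2 is not a chord tone.
It is approached by step down from C3 and left by leap up to G3.
Step in, leap out — an escape tone.

B2 is an escape tone.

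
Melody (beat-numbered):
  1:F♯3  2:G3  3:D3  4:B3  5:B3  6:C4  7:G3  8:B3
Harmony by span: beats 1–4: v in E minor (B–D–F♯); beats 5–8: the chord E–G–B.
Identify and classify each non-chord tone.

G3 (beat 2) — escape tone; C4 (beat 6) — escape tone.

The harmony at that moment is B minor triad (B, D, F♯); G3 is not a chord tone.
It is approached by step up from F♯3 and left by leap down to D3.
Step in, leap out — an escape tone.
The harmony at that moment is E minor triad (E, G, B); C4 is not a chord tone.
It is approached by step up from B3 and left by leap down to G3.
Step in, leap out — an escape tone.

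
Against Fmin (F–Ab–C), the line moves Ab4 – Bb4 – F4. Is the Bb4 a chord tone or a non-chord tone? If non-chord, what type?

Non-chord tone — an escape tone.

The harmony at that moment is F minor triad (F, Ab, C); Bb4 is not a chord tone.
It is approached by step up from Ab4 and left by leap down to F4.
Step in, leap out — an escape tone.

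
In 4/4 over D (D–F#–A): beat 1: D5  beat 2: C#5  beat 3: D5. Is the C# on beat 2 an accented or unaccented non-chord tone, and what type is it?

The harmony at that moment is D major triad (D, F#, A); C#5 is not a chord tone.
It is approached by step down from D5 and left by step up to D5.
Step away and step back to the same note — a neighbor tone (lower neighbor).
It falls on a weak beat, so it is unaccented.

Unaccented neighbor tone.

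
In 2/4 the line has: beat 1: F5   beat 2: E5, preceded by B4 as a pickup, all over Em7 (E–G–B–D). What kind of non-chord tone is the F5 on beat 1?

Appoggiatura.

The harmony at that moment is E minor seventh chord (E, G, B, D); F5 is not a chord tone.
It is approached by leap up from B4 and left by step down to E5.
Leap in, step out, metrically accented — an appoggiatura.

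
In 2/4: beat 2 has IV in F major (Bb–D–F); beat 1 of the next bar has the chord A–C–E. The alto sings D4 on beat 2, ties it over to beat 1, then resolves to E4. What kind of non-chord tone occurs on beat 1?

Retardation.

The harmony at that moment is A minor triad (A, C, E); D4 is not a chord tone.
It is held over (the same pitch as the preceding D4) and left by step up to E4.
Held over from the previous chord and resolving up by step — a retardation.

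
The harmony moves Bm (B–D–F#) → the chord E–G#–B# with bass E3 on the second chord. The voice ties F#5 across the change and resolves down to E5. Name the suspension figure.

At the second chord the bass is E3. The suspended F#5 lies a ninth above the bass; after resolving down by step to E5, the interval above the bass becomes an octave.
Suspension figures are named by those two intervals: 9–8.

9–8 suspension.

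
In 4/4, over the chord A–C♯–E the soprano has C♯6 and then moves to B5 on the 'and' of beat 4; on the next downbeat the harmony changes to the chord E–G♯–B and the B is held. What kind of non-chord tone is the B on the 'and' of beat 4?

Anticipation.

The harmony at that moment is A major triad (A, C♯, E); B5 is not a chord tone.
It is approached by step down from C♯6 and then sustained as the same pitch into the next harmony.
Arriving early and becoming a chord tone when the harmony changes — an anticipation.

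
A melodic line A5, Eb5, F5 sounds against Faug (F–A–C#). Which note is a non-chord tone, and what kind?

Eb5 is an appoggiatura.

The harmony at that moment is F augmented triad (F, A, C#); Eb5 is not a chord tone.
It is approached by leap down from A5 and left by step up to F5.
Leap in, step out — an appoggiatura.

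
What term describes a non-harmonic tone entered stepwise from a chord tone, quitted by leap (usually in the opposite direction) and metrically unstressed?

Approach: by step. Departure: by leap. Metric position: weak.
Step in, leap out, from a weak position — an escape tone (échappée). (It is the mirror image of the appoggiatura, which leaps in and steps out on a strong beat.)

Escape tone.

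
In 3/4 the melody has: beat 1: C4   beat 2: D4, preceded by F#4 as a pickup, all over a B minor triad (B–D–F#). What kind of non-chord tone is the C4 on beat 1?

Appoggiatura.

The harmony at that moment is B minor triad (B, D, F#); C4 is not a chord tone.
It is approached by leap down from F#4 and left by step up to D4.
Leap in, step out, metrically accented — an appoggiatura.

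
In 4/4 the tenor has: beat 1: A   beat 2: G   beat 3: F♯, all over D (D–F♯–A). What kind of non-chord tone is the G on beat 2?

Passing tone.

The harmony at that moment is D major triad (D, F♯, A); G is not a chord tone.
It is approached by step down from A and left by step down to F♯.
Step in, step out in the same direction — a passing tone.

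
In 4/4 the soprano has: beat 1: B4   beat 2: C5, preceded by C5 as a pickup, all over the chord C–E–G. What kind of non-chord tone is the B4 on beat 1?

The harmony at that moment is C major triad (C, E, G); B4 is not a chord tone.
It is approached by step down from C5 and left by step up to C5.
Step away and step back to the same note — a neighbor tone (lower neighbor).

Lower neighbor tone.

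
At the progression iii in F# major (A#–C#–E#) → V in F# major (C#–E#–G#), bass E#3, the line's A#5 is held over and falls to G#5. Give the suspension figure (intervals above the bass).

At the second chord the bass is E#3. The suspended A#5 lies a fourth above the bass; after resolving down by step to G#5, the interval above the bass becomes a third.
Suspension figures are named by those two intervals: 4–3.

4–3 suspension.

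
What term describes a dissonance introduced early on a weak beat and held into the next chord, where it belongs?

Anticipation.

Approach: ahead of the chord change (typically by step), so it is dissonant against the current harmony. Departure: none — the same pitch is restated or held and is a chord tone of the new harmony.
Dissonant first, consonant once the harmony catches up: the note simply arrives early — an anticipation. (The reverse timing, consonant first and dissonant after the change, would be a suspension or retardation.)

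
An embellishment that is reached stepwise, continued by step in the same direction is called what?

Passing tone.

Approach: by step. Departure: by step, continuing in the same direction.
Stepwise on both sides with no change of direction means the note fills in the space between two different chord tones — a passing tone. (Had it turned back to its starting note it would be a neighbor tone instead.)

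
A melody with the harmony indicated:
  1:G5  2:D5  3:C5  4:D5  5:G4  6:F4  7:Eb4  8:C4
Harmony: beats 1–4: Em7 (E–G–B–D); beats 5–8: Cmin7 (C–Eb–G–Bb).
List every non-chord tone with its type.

The harmony at that moment is E minor seventh chord (E, G, B, D); C5 is not a chord tone.
It is approached by step down from D5 and left by step up to D5.
Step away and step back to the same note — a neighbor tone (lower neighbor).
The harmony at that moment is C minor seventh chord (C, Eb, G, Bb); F4 is not a chord tone.
It is approached by step down from G4 and left by step down to Eb4.
Step in, step out in the same direction — a passing tone.

C5 (beat 3) — neighbor tone; F4 (beat 6) — passing tone.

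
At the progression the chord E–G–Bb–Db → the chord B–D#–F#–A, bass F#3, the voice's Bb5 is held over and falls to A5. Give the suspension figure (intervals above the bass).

4–3 suspension.

At the second chord the bass is F#3. The suspended Bb5 lies a fourth above the bass; after resolving down by step to A5, the interval above the bass becomes a third.
Suspension figures are named by those two intervals: 4–3.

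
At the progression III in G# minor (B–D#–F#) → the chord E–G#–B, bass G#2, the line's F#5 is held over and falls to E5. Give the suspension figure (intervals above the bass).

At the second chord the bass is G#2. The suspended F#5 lies a seventh above the bass; after resolving down by step to E5, the interval above the bass becomes a sixth.
Suspension figures are named by those two intervals: 7–6.

7–6 suspension.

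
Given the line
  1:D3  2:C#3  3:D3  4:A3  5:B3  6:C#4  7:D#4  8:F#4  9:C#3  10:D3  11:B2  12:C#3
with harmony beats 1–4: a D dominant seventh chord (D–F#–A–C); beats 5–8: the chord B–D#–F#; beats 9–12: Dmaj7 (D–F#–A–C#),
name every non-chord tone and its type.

C#3 (beat 2) — neighbor tone; C#4 (beat 6) — passing tone; B2 (beat 11) — appoggiatura.

The harmony at that moment is D dominant seventh chord (D, F#, A, C); C#3 is not a chord tone.
It is approached by step down from D3 and left by step up to D3.
Step away and step back to the same note — a neighbor tone (lower neighbor).
The harmony at that moment is B major triad (B, D#, F#); C#4 is not a chord tone.
It is approached by step up from B3 and left by step up to D#4.
Step in, step out in the same direction — a passing tone.
The harmony at that moment is D major seventh chord (D, F#, A, C#); B2 is not a chord tone.
It is approached by leap down from D3 and left by step up to C#3.
Leap in, step out — an appoggiatura.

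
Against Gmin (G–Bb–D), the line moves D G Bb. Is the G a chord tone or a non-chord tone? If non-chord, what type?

Chord tone (the root of G minor triad).

G minor triad contains G, Bb, D; G is the root, so it is a chord tone.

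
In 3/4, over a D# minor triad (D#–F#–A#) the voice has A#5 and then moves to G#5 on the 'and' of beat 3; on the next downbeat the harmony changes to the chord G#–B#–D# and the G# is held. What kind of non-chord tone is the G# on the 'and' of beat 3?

The harmony at that moment is D# minor triad (D#, F#, A#); G#5 is not a chord tone.
It is approached by step down from A#5 and then sustained as the same pitch into the next harmony.
Arriving early and becoming a chord tone when the harmony changes — an anticipation.

Anticipation.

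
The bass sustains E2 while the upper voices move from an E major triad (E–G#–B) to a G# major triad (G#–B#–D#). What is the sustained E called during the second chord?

Pedal tone (pedal point).

The harmony at that moment is G# major triad (G#, B#, D#); E2 is not a chord tone.
It is held over (the same pitch as the preceding E2) and then sustained as the same pitch into the next harmony.
Sustained through a change of harmony — a pedal tone.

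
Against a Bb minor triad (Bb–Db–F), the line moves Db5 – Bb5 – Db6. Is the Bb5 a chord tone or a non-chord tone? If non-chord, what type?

Bb minor triad contains Bb, Db, F; Bb is the root, so it is a chord tone.

Chord tone (the root of Bb minor triad).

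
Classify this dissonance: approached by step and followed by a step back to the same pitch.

Approach: by step. Departure: by step in the opposite direction, back to the starting pitch.
Stepwise on both sides but reversing to return to the same chord tone — a neighbor tone. (Had it continued onward in the same direction it would be a passing tone instead.)

Neighbor tone.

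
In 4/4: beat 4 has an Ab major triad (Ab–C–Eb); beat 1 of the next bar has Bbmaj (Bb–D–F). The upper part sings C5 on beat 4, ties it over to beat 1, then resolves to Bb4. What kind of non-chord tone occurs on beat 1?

The harmony at that moment is Bb major triad (Bb, D, F); C5 is not a chord tone.
It is held over (the same pitch as the preceding C5) and left by step down to Bb4.
Held over from the previous chord and resolving down by step — a suspension.

Suspension.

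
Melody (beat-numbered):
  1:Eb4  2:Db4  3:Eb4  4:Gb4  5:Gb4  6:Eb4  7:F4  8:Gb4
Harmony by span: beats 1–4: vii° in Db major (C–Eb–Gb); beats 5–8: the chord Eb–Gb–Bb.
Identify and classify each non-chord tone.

Db4 (beat 2) — neighbor tone; F4 (beat 7) — passing tone.

The harmony at that moment is C diminished triad (C, Eb, Gb); Db4 is not a chord tone.
It is approached by step down from Eb4 and left by step up to Eb4.
Step away and step back to the same note — a neighbor tone (lower neighbor).
The harmony at that moment is Eb minor triad (Eb, Gb, Bb); F4 is not a chord tone.
It is approached by step up from Eb4 and left by step up to Gb4.
Step in, step out in the same direction — a passing tone.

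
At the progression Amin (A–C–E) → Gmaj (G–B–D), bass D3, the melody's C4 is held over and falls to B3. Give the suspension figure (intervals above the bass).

At the second chord the bass is D3. The suspended C4 lies a seventh above the bass; after resolving down by step to B3, the interval above the bass becomes a sixth.
Suspension figures are named by those two intervals: 7–6.

7–6 suspension.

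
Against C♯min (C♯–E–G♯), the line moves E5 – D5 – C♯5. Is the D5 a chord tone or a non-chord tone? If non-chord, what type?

Non-chord tone — a passing tone.

The harmony at that moment is C♯ minor triad (C♯, E, G♯); D5 is not a chord tone.
It is approached by step down from E5 and left by step down to C♯5.
Step in, step out in the same direction — a passing tone.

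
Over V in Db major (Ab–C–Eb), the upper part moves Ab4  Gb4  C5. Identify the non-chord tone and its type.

The harmony at that moment is Ab major triad (Ab, C, Eb); Gb4 is not a chord tone.
It is approached by step down from Ab4 and left by leap up to C5.
Step in, leap out — an escape tone.

Gb4 is an escape tone.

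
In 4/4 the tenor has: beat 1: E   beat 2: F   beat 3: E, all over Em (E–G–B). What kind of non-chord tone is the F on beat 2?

Upper neighbor tone.

The harmony at that moment is E minor triad (E, G, B); F is not a chord tone.
It is approached by step up from E and left by step down to E.
Step away and step back to the same note — a neighbor tone (upper neighbor).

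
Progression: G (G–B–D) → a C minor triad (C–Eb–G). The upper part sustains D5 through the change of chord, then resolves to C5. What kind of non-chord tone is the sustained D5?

D5 is a suspension.

The harmony at that moment is C minor triad (C, Eb, G); D5 is not a chord tone.
It is held over (the same pitch as the preceding D5) and left by step down to C5.
Held over from the previous chord and resolving down by step — a suspension.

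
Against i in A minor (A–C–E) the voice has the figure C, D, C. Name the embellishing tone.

The harmony at that moment is A minor triad (A, C, E); D is not a chord tone.
It is approached by step up from C and left by step down to C.
Step away and step back to the same note — a neighbor tone (upper neighbor).

D is a neighbor tone.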